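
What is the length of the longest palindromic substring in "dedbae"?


Input: "dedbae"
Checking substrings for palindromes:
  [0:3] "ded" (len 3) => palindrome
Longest palindromic substring: "ded" with length 3

3


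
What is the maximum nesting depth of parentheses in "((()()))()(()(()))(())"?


Input: "((()()))()(()(()))(())"
Tracking depth:
  Position 0 '(': depth becomes 1
  Position 1 '(': depth becomes 2
  Position 2 '(': depth becomes 3
  Position 3 ')': depth becomes 2
  Position 4 '(': depth becomes 3
  Position 5 ')': depth becomes 2
  Position 6 ')': depth becomes 1
  Position 7 ')': depth becomes 0
  Position 8 '(': depth becomes 1
  Position 9 ')': depth becomes 0
  Position 10 '(': depth becomes 1
  Position 11 '(': depth becomes 2
  Position 12 ')': depth becomes 1
  Position 13 '(': depth becomes 2
  Position 14 '(': depth becomes 3
  Position 15 ')': depth becomes 2
  Position 16 ')': depth becomes 1
  Position 17 ')': depth becomes 0
  Position 18 '(': depth becomes 1
  Position 19 '(': depth becomes 2
  Position 20 ')': depth becomes 1
  Position 21 ')': depth becomes 0
Maximum depth reached: 3

3


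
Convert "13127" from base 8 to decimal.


Input: "13127" in base 8
Positional expansion:
  Digit '1' (value 1) x 8^4 = 4096
  Digit '3' (value 3) x 8^3 = 1536
  Digit '1' (value 1) x 8^2 = 64
  Digit '2' (value 2) x 8^1 = 16
  Digit '7' (value 7) x 8^0 = 7
Sum = 5719

5719


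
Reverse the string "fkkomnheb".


Input: fkkomnheb
Reading characters right to left:
  Position 8: 'b'
  Position 7: 'e'
  Position 6: 'h'
  Position 5: 'n'
  Position 4: 'm'
  Position 3: 'o'
  Position 2: 'k'
  Position 1: 'k'
  Position 0: 'f'
Reversed: behnmokkf

behnmokkf


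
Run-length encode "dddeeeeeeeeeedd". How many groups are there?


Input: dddeeeeeeeeeedd
Scanning for consecutive runs:
  Group 1: 'd' x 3 (positions 0-2)
  Group 2: 'e' x 10 (positions 3-12)
  Group 3: 'd' x 2 (positions 13-14)
Total groups: 3

3


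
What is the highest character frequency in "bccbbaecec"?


Input: bccbbaecec
Character counts:
  'a': 1
  'b': 3
  'c': 4
  'e': 2
Maximum frequency: 4

4


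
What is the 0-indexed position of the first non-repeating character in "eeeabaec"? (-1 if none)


Input: eeeabaec
Character frequencies:
  'a': 2
  'b': 1
  'c': 1
  'e': 4
Scanning left to right for freq == 1:
  Position 0 ('e'): freq=4, skip
  Position 1 ('e'): freq=4, skip
  Position 2 ('e'): freq=4, skip
  Position 3 ('a'): freq=2, skip
  Position 4 ('b'): unique! => answer = 4

4


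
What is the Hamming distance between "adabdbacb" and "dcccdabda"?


Comparing "adabdbacb" and "dcccdabda" position by position:
  Position 0: 'a' vs 'd' => differ
  Position 1: 'd' vs 'c' => differ
  Position 2: 'a' vs 'c' => differ
  Position 3: 'b' vs 'c' => differ
  Position 4: 'd' vs 'd' => same
  Position 5: 'b' vs 'a' => differ
  Position 6: 'a' vs 'b' => differ
  Position 7: 'c' vs 'd' => differ
  Position 8: 'b' vs 'a' => differ
Total differences (Hamming distance): 8

8


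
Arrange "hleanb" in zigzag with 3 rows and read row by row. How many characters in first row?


Zigzag "hleanb" into 3 rows:
Placing characters:
  'h' => row 0
  'l' => row 1
  'e' => row 2
  'a' => row 1
  'n' => row 0
  'b' => row 1
Rows:
  Row 0: "hn"
  Row 1: "lab"
  Row 2: "e"
First row length: 2

2


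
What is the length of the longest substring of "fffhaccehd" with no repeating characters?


Input: "fffhaccehd"
Sliding window (track last position of each char):
  Position 0 ('f'): window [0,0] length 1 -- new best
  Position 1 ('f'): repeat (last at 0), move window start to 1
  Position 1 ('f'): window [1,1] length 1
  Position 2 ('f'): repeat (last at 1), move window start to 2
  Position 2 ('f'): window [2,2] length 1
  Position 3 ('h'): window [2,3] length 2 -- new best
  Position 4 ('a'): window [2,4] length 3 -- new best
  Position 5 ('c'): window [2,5] length 4 -- new best
  Position 6 ('c'): repeat (last at 5), move window start to 6
  Position 6 ('c'): window [6,6] length 1
  Position 7 ('e'): window [6,7] length 2
  Position 8 ('h'): window [6,8] length 3
  Position 9 ('d'): window [6,9] length 4
Longest substring with no repeats: "fhac" with length 4

4


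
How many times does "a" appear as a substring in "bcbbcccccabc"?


Searching for "a" in "bcbbcccccabc"
Scanning each position:
  Position 0: "b" => no
  Position 1: "c" => no
  Position 2: "b" => no
  Position 3: "b" => no
  Position 4: "c" => no
  Position 5: "c" => no
  Position 6: "c" => no
  Position 7: "c" => no
  Position 8: "c" => no
  Position 9: "a" => MATCH
  Position 10: "b" => no
  Position 11: "c" => no
Total occurrences: 1

1


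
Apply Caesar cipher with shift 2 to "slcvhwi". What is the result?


Caesar cipher: shift "slcvhwi" by 2
  's' (pos 18) + 2 = pos 20 = 'u'
  'l' (pos 11) + 2 = pos 13 = 'n'
  'c' (pos 2) + 2 = pos 4 = 'e'
  'v' (pos 21) + 2 = pos 23 = 'x'
  'h' (pos 7) + 2 = pos 9 = 'j'
  'w' (pos 22) + 2 = pos 24 = 'y'
  'i' (pos 8) + 2 = pos 10 = 'k'
Result: unexjyk

unexjyk


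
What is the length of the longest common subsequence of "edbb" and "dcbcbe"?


LCS of "edbb" and "dcbcbe"
DP table:
           d    c    b    c    b    e
      0    0    0    0    0    0    0
  e   0    0    0    0    0    0    1
  d   0    1    1    1    1    1    1
  b   0    1    1    2    2    2    2
  b   0    1    1    2    2    3    3
LCS length = dp[4][6] = 3

3


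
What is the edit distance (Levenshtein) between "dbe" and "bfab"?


Computing edit distance: "dbe" -> "bfab"
DP table:
           b    f    a    b
      0    1    2    3    4
  d   1    1    2    3    4
  b   2    1    2    3    3
  e   3    2    2    3    4
Edit distance = dp[3][4] = 4

4


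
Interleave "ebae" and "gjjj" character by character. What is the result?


Interleaving "ebae" and "gjjj":
  Position 0: 'e' from first, 'g' from second => "eg"
  Position 1: 'b' from first, 'j' from second => "bj"
  Position 2: 'a' from first, 'j' from second => "aj"
  Position 3: 'e' from first, 'j' from second => "ej"
Result: egbjajej

egbjajej


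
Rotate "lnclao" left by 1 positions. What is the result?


Input: "lnclao", rotate left by 1
First 1 characters: "l"
Remaining characters: "nclao"
Concatenate remaining + first: "nclao" + "l" = "nclaol"

nclaol


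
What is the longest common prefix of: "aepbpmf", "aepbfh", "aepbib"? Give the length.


Words: aepbpmf, aepbfh, aepbib
  Position 0: all 'a' => match
  Position 1: all 'e' => match
  Position 2: all 'p' => match
  Position 3: all 'b' => match
  Position 4: ('p', 'f', 'i') => mismatch, stop
LCP = "aepb" (length 4)

4


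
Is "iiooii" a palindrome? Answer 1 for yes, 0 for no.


Input: iiooii
Reversed: iiooii
  Compare pos 0 ('i') with pos 5 ('i'): match
  Compare pos 1 ('i') with pos 4 ('i'): match
  Compare pos 2 ('o') with pos 3 ('o'): match
Result: palindrome

1


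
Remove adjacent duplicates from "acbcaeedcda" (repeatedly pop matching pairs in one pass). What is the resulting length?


Input: acbcaeedcda
Stack-based adjacent duplicate removal:
  Read 'a': push. Stack: a
  Read 'c': push. Stack: ac
  Read 'b': push. Stack: acb
  Read 'c': push. Stack: acbc
  Read 'a': push. Stack: acbca
  Read 'e': push. Stack: acbcae
  Read 'e': matches stack top 'e' => pop. Stack: acbca
  Read 'd': push. Stack: acbcad
  Read 'c': push. Stack: acbcadc
  Read 'd': push. Stack: acbcadcd
  Read 'a': push. Stack: acbcadcda
Final stack: "acbcadcda" (length 9)

9


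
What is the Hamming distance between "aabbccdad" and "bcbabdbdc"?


Comparing "aabbccdad" and "bcbabdbdc" position by position:
  Position 0: 'a' vs 'b' => differ
  Position 1: 'a' vs 'c' => differ
  Position 2: 'b' vs 'b' => same
  Position 3: 'b' vs 'a' => differ
  Position 4: 'c' vs 'b' => differ
  Position 5: 'c' vs 'd' => differ
  Position 6: 'd' vs 'b' => differ
  Position 7: 'a' vs 'd' => differ
  Position 8: 'd' vs 'c' => differ
Total differences (Hamming distance): 8

8


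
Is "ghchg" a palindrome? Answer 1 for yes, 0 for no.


Input: ghchg
Reversed: ghchg
  Compare pos 0 ('g') with pos 4 ('g'): match
  Compare pos 1 ('h') with pos 3 ('h'): match
Result: palindrome

1


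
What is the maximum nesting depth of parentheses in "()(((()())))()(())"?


Input: "()(((()())))()(())"
Tracking depth:
  Position 0 '(': depth becomes 1
  Position 1 ')': depth becomes 0
  Position 2 '(': depth becomes 1
  Position 3 '(': depth becomes 2
  Position 4 '(': depth becomes 3
  Position 5 '(': depth becomes 4
  Position 6 ')': depth becomes 3
  Position 7 '(': depth becomes 4
  Position 8 ')': depth becomes 3
  Position 9 ')': depth becomes 2
  Position 10 ')': depth becomes 1
  Position 11 ')': depth becomes 0
  Position 12 '(': depth becomes 1
  Position 13 ')': depth becomes 0
  Position 14 '(': depth becomes 1
  Position 15 '(': depth becomes 2
  Position 16 ')': depth becomes 1
  Position 17 ')': depth becomes 0
Maximum depth reached: 4

4


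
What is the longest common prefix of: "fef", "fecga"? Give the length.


Words: fef, fecga
  Position 0: all 'f' => match
  Position 1: all 'e' => match
  Position 2: ('f', 'c') => mismatch, stop
LCP = "fe" (length 2)

2


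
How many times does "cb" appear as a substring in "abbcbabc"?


Searching for "cb" in "abbcbabc"
Scanning each position:
  Position 0: "ab" => no
  Position 1: "bb" => no
  Position 2: "bc" => no
  Position 3: "cb" => MATCH
  Position 4: "ba" => no
  Position 5: "ab" => no
  Position 6: "bc" => no
Total occurrences: 1

1


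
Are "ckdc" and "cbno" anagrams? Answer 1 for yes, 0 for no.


Strings: "ckdc", "cbno"
Sorted first:  ccdk
Sorted second: bcno
Differ at position 0: 'c' vs 'b' => not anagrams

0


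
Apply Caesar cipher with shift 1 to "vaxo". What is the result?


Caesar cipher: shift "vaxo" by 1
  'v' (pos 21) + 1 = pos 22 = 'w'
  'a' (pos 0) + 1 = pos 1 = 'b'
  'x' (pos 23) + 1 = pos 24 = 'y'
  'o' (pos 14) + 1 = pos 15 = 'p'
Result: wbyp

wbyp


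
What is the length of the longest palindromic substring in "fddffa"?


Input: "fddffa"
Checking substrings for palindromes:
  [0:4] "fddf" (len 4) => palindrome
  [1:3] "dd" (len 2) => palindrome
  [3:5] "ff" (len 2) => palindrome
Longest palindromic substring: "fddf" with length 4

4


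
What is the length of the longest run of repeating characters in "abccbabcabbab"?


Input: "abccbabcabbab"
Scanning for longest run:
  Position 1 ('b'): new char, reset run to 1
  Position 2 ('c'): new char, reset run to 1
  Position 3 ('c'): continues run of 'c', length=2
  Position 4 ('b'): new char, reset run to 1
  Position 5 ('a'): new char, reset run to 1
  Position 6 ('b'): new char, reset run to 1
  Position 7 ('c'): new char, reset run to 1
  Position 8 ('a'): new char, reset run to 1
  Position 9 ('b'): new char, reset run to 1
  Position 10 ('b'): continues run of 'b', length=2
  Position 11 ('a'): new char, reset run to 1
  Position 12 ('b'): new char, reset run to 1
Longest run: 'c' with length 2

2


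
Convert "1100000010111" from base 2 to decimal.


Input: "1100000010111" in base 2
Positional expansion:
  Digit '1' (value 1) x 2^12 = 4096
  Digit '1' (value 1) x 2^11 = 2048
  Digit '0' (value 0) x 2^10 = 0
  Digit '0' (value 0) x 2^9 = 0
  Digit '0' (value 0) x 2^8 = 0
  Digit '0' (value 0) x 2^7 = 0
  Digit '0' (value 0) x 2^6 = 0
  Digit '0' (value 0) x 2^5 = 0
  Digit '1' (value 1) x 2^4 = 16
  Digit '0' (value 0) x 2^3 = 0
  Digit '1' (value 1) x 2^2 = 4
  Digit '1' (value 1) x 2^1 = 2
  Digit '1' (value 1) x 2^0 = 1
Sum = 6167

6167


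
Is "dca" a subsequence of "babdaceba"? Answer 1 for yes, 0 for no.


Check if "dca" is a subsequence of "babdaceba"
Greedy scan:
  Position 0 ('b'): no match needed
  Position 1 ('a'): no match needed
  Position 2 ('b'): no match needed
  Position 3 ('d'): matches sub[0] = 'd'
  Position 4 ('a'): no match needed
  Position 5 ('c'): matches sub[1] = 'c'
  Position 6 ('e'): no match needed
  Position 7 ('b'): no match needed
  Position 8 ('a'): matches sub[2] = 'a'
All 3 characters matched => is a subsequence

1


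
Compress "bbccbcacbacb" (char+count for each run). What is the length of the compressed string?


Input: bbccbcacbacb
Runs:
  'b' x 2 => "b2"
  'c' x 2 => "c2"
  'b' x 1 => "b1"
  'c' x 1 => "c1"
  'a' x 1 => "a1"
  'c' x 1 => "c1"
  'b' x 1 => "b1"
  'a' x 1 => "a1"
  'c' x 1 => "c1"
  'b' x 1 => "b1"
Compressed: "b2c2b1c1a1c1b1a1c1b1"
Compressed length: 20

20


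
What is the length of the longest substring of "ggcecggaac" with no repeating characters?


Input: "ggcecggaac"
Sliding window (track last position of each char):
  Position 0 ('g'): window [0,0] length 1 -- new best
  Position 1 ('g'): repeat (last at 0), move window start to 1
  Position 1 ('g'): window [1,1] length 1
  Position 2 ('c'): window [1,2] length 2 -- new best
  Position 3 ('e'): window [1,3] length 3 -- new best
  Position 4 ('c'): repeat (last at 2), move window start to 3
  Position 4 ('c'): window [3,4] length 2
  Position 5 ('g'): window [3,5] length 3
  Position 6 ('g'): repeat (last at 5), move window start to 6
  Position 6 ('g'): window [6,6] length 1
  Position 7 ('a'): window [6,7] length 2
  Position 8 ('a'): repeat (last at 7), move window start to 8
  Position 8 ('a'): window [8,8] length 1
  Position 9 ('c'): window [8,9] length 2
Longest substring with no repeats: "gce" with length 3

3


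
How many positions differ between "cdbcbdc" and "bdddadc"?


Comparing "cdbcbdc" and "bdddadc" position by position:
  Position 0: 'c' vs 'b' => DIFFER
  Position 1: 'd' vs 'd' => same
  Position 2: 'b' vs 'd' => DIFFER
  Position 3: 'c' vs 'd' => DIFFER
  Position 4: 'b' vs 'a' => DIFFER
  Position 5: 'd' vs 'd' => same
  Position 6: 'c' vs 'c' => same
Positions that differ: 4

4


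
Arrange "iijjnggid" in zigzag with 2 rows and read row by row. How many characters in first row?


Zigzag "iijjnggid" into 2 rows:
Placing characters:
  'i' => row 0
  'i' => row 1
  'j' => row 0
  'j' => row 1
  'n' => row 0
  'g' => row 1
  'g' => row 0
  'i' => row 1
  'd' => row 0
Rows:
  Row 0: "ijngd"
  Row 1: "ijgi"
First row length: 5

5


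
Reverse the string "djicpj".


Input: djicpj
Reading characters right to left:
  Position 5: 'j'
  Position 4: 'p'
  Position 3: 'c'
  Position 2: 'i'
  Position 1: 'j'
  Position 0: 'd'
Reversed: jpcijd

jpcijd


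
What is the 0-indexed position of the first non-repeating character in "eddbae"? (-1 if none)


Input: eddbae
Character frequencies:
  'a': 1
  'b': 1
  'd': 2
  'e': 2
Scanning left to right for freq == 1:
  Position 0 ('e'): freq=2, skip
  Position 1 ('d'): freq=2, skip
  Position 2 ('d'): freq=2, skip
  Position 3 ('b'): unique! => answer = 3

3


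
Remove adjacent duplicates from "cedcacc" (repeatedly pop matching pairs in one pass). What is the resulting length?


Input: cedcacc
Stack-based adjacent duplicate removal:
  Read 'c': push. Stack: c
  Read 'e': push. Stack: ce
  Read 'd': push. Stack: ced
  Read 'c': push. Stack: cedc
  Read 'a': push. Stack: cedca
  Read 'c': push. Stack: cedcac
  Read 'c': matches stack top 'c' => pop. Stack: cedca
Final stack: "cedca" (length 5)

5


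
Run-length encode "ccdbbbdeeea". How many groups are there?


Input: ccdbbbdeeea
Scanning for consecutive runs:
  Group 1: 'c' x 2 (positions 0-1)
  Group 2: 'd' x 1 (positions 2-2)
  Group 3: 'b' x 3 (positions 3-5)
  Group 4: 'd' x 1 (positions 6-6)
  Group 5: 'e' x 3 (positions 7-9)
  Group 6: 'a' x 1 (positions 10-10)
Total groups: 6

6


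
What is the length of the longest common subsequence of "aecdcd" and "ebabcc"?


LCS of "aecdcd" and "ebabcc"
DP table:
           e    b    a    b    c    c
      0    0    0    0    0    0    0
  a   0    0    0    1    1    1    1
  e   0    1    1    1    1    1    1
  c   0    1    1    1    1    2    2
  d   0    1    1    1    1    2    2
  c   0    1    1    1    1    2    3
  d   0    1    1    1    1    2    3
LCS length = dp[6][6] = 3

3


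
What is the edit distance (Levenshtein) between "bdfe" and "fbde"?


Computing edit distance: "bdfe" -> "fbde"
DP table:
           f    b    d    e
      0    1    2    3    4
  b   1    1    1    2    3
  d   2    2    2    1    2
  f   3    2    3    2    2
  e   4    3    3    3    2
Edit distance = dp[4][4] = 2

2


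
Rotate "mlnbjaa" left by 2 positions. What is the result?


Input: "mlnbjaa", rotate left by 2
First 2 characters: "ml"
Remaining characters: "nbjaa"
Concatenate remaining + first: "nbjaa" + "ml" = "nbjaaml"

nbjaaml


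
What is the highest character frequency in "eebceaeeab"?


Input: eebceaeeab
Character counts:
  'a': 2
  'b': 2
  'c': 1
  'e': 5
Maximum frequency: 5

5


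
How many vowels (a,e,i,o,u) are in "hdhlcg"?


Input: hdhlcg
Checking each character:
  'h' at position 0: consonant
  'd' at position 1: consonant
  'h' at position 2: consonant
  'l' at position 3: consonant
  'c' at position 4: consonant
  'g' at position 5: consonant
Total vowels: 0

0


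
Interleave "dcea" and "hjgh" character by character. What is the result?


Interleaving "dcea" and "hjgh":
  Position 0: 'd' from first, 'h' from second => "dh"
  Position 1: 'c' from first, 'j' from second => "cj"
  Position 2: 'e' from first, 'g' from second => "eg"
  Position 3: 'a' from first, 'h' from second => "ah"
Result: dhcjegah

dhcjegah


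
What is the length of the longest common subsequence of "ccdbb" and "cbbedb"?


LCS of "ccdbb" and "cbbedb"
DP table:
           c    b    b    e    d    b
      0    0    0    0    0    0    0
  c   0    1    1    1    1    1    1
  c   0    1    1    1    1    1    1
  d   0    1    1    1    1    2    2
  b   0    1    2    2    2    2    3
  b   0    1    2    3    3    3    3
LCS length = dp[5][6] = 3

3


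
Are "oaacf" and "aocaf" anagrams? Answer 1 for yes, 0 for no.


Strings: "oaacf", "aocaf"
Sorted first:  aacfo
Sorted second: aacfo
Sorted forms match => anagrams

1


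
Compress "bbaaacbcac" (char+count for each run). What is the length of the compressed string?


Input: bbaaacbcac
Runs:
  'b' x 2 => "b2"
  'a' x 3 => "a3"
  'c' x 1 => "c1"
  'b' x 1 => "b1"
  'c' x 1 => "c1"
  'a' x 1 => "a1"
  'c' x 1 => "c1"
Compressed: "b2a3c1b1c1a1c1"
Compressed length: 14

14


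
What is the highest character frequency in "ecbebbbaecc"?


Input: ecbebbbaecc
Character counts:
  'a': 1
  'b': 4
  'c': 3
  'e': 3
Maximum frequency: 4

4


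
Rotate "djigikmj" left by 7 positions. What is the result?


Input: "djigikmj", rotate left by 7
First 7 characters: "djigikm"
Remaining characters: "j"
Concatenate remaining + first: "j" + "djigikm" = "jdjigikm"

jdjigikm


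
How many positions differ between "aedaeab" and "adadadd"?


Comparing "aedaeab" and "adadadd" position by position:
  Position 0: 'a' vs 'a' => same
  Position 1: 'e' vs 'd' => DIFFER
  Position 2: 'd' vs 'a' => DIFFER
  Position 3: 'a' vs 'd' => DIFFER
  Position 4: 'e' vs 'a' => DIFFER
  Position 5: 'a' vs 'd' => DIFFER
  Position 6: 'b' vs 'd' => DIFFER
Positions that differ: 6

6


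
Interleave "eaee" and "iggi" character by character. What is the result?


Interleaving "eaee" and "iggi":
  Position 0: 'e' from first, 'i' from second => "ei"
  Position 1: 'a' from first, 'g' from second => "ag"
  Position 2: 'e' from first, 'g' from second => "eg"
  Position 3: 'e' from first, 'i' from second => "ei"
Result: eiagegei

eiagegei


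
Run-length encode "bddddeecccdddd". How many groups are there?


Input: bddddeecccdddd
Scanning for consecutive runs:
  Group 1: 'b' x 1 (positions 0-0)
  Group 2: 'd' x 4 (positions 1-4)
  Group 3: 'e' x 2 (positions 5-6)
  Group 4: 'c' x 3 (positions 7-9)
  Group 5: 'd' x 4 (positions 10-13)
Total groups: 5

5


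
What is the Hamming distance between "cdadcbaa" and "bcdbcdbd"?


Comparing "cdadcbaa" and "bcdbcdbd" position by position:
  Position 0: 'c' vs 'b' => differ
  Position 1: 'd' vs 'c' => differ
  Position 2: 'a' vs 'd' => differ
  Position 3: 'd' vs 'b' => differ
  Position 4: 'c' vs 'c' => same
  Position 5: 'b' vs 'd' => differ
  Position 6: 'a' vs 'b' => differ
  Position 7: 'a' vs 'd' => differ
Total differences (Hamming distance): 7

7


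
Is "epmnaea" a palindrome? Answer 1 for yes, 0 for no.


Input: epmnaea
Reversed: aeanmpe
  Compare pos 0 ('e') with pos 6 ('a'): MISMATCH
  Compare pos 1 ('p') with pos 5 ('e'): MISMATCH
  Compare pos 2 ('m') with pos 4 ('a'): MISMATCH
Result: not a palindrome

0


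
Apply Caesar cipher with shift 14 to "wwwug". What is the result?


Caesar cipher: shift "wwwug" by 14
  'w' (pos 22) + 14 = pos 10 = 'k'
  'w' (pos 22) + 14 = pos 10 = 'k'
  'w' (pos 22) + 14 = pos 10 = 'k'
  'u' (pos 20) + 14 = pos 8 = 'i'
  'g' (pos 6) + 14 = pos 20 = 'u'
Result: kkkiu

kkkiu


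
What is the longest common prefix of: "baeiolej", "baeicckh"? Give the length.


Words: baeiolej, baeicckh
  Position 0: all 'b' => match
  Position 1: all 'a' => match
  Position 2: all 'e' => match
  Position 3: all 'i' => match
  Position 4: ('o', 'c') => mismatch, stop
LCP = "baei" (length 4)

4


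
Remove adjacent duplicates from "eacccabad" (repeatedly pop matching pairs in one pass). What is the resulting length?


Input: eacccabad
Stack-based adjacent duplicate removal:
  Read 'e': push. Stack: e
  Read 'a': push. Stack: ea
  Read 'c': push. Stack: eac
  Read 'c': matches stack top 'c' => pop. Stack: ea
  Read 'c': push. Stack: eac
  Read 'a': push. Stack: eaca
  Read 'b': push. Stack: eacab
  Read 'a': push. Stack: eacaba
  Read 'd': push. Stack: eacabad
Final stack: "eacabad" (length 7)

7


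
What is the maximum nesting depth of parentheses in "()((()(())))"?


Input: "()((()(())))"
Tracking depth:
  Position 0 '(': depth becomes 1
  Position 1 ')': depth becomes 0
  Position 2 '(': depth becomes 1
  Position 3 '(': depth becomes 2
  Position 4 '(': depth becomes 3
  Position 5 ')': depth becomes 2
  Position 6 '(': depth becomes 3
  Position 7 '(': depth becomes 4
  Position 8 ')': depth becomes 3
  Position 9 ')': depth becomes 2
  Position 10 ')': depth becomes 1
  Position 11 ')': depth becomes 0
Maximum depth reached: 4

4


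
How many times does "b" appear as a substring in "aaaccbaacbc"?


Searching for "b" in "aaaccbaacbc"
Scanning each position:
  Position 0: "a" => no
  Position 1: "a" => no
  Position 2: "a" => no
  Position 3: "c" => no
  Position 4: "c" => no
  Position 5: "b" => MATCH
  Position 6: "a" => no
  Position 7: "a" => no
  Position 8: "c" => no
  Position 9: "b" => MATCH
  Position 10: "c" => no
Total occurrences: 2

2


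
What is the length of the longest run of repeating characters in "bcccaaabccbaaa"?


Input: "bcccaaabccbaaa"
Scanning for longest run:
  Position 1 ('c'): new char, reset run to 1
  Position 2 ('c'): continues run of 'c', length=2
  Position 3 ('c'): continues run of 'c', length=3
  Position 4 ('a'): new char, reset run to 1
  Position 5 ('a'): continues run of 'a', length=2
  Position 6 ('a'): continues run of 'a', length=3
  Position 7 ('b'): new char, reset run to 1
  Position 8 ('c'): new char, reset run to 1
  Position 9 ('c'): continues run of 'c', length=2
  Position 10 ('b'): new char, reset run to 1
  Position 11 ('a'): new char, reset run to 1
  Position 12 ('a'): continues run of 'a', length=2
  Position 13 ('a'): continues run of 'a', length=3
Longest run: 'c' with length 3

3


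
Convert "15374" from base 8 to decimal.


Input: "15374" in base 8
Positional expansion:
  Digit '1' (value 1) x 8^4 = 4096
  Digit '5' (value 5) x 8^3 = 2560
  Digit '3' (value 3) x 8^2 = 192
  Digit '7' (value 7) x 8^1 = 56
  Digit '4' (value 4) x 8^0 = 4
Sum = 6908

6908


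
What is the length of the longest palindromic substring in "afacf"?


Input: "afacf"
Checking substrings for palindromes:
  [0:3] "afa" (len 3) => palindrome
Longest palindromic substring: "afa" with length 3

3


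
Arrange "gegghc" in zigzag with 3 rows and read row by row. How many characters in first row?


Zigzag "gegghc" into 3 rows:
Placing characters:
  'g' => row 0
  'e' => row 1
  'g' => row 2
  'g' => row 1
  'h' => row 0
  'c' => row 1
Rows:
  Row 0: "gh"
  Row 1: "egc"
  Row 2: "g"
First row length: 2

2


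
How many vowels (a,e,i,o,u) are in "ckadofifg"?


Input: ckadofifg
Checking each character:
  'c' at position 0: consonant
  'k' at position 1: consonant
  'a' at position 2: vowel (running total: 1)
  'd' at position 3: consonant
  'o' at position 4: vowel (running total: 2)
  'f' at position 5: consonant
  'i' at position 6: vowel (running total: 3)
  'f' at position 7: consonant
  'g' at position 8: consonant
Total vowels: 3

3


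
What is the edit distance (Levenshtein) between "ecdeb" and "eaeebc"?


Computing edit distance: "ecdeb" -> "eaeebc"
DP table:
           e    a    e    e    b    c
      0    1    2    3    4    5    6
  e   1    0    1    2    3    4    5
  c   2    1    1    2    3    4    4
  d   3    2    2    2    3    4    5
  e   4    3    3    2    2    3    4
  b   5    4    4    3    3    2    3
Edit distance = dp[5][6] = 3

3


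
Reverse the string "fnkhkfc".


Input: fnkhkfc
Reading characters right to left:
  Position 6: 'c'
  Position 5: 'f'
  Position 4: 'k'
  Position 3: 'h'
  Position 2: 'k'
  Position 1: 'n'
  Position 0: 'f'
Reversed: cfkhknf

cfkhknf


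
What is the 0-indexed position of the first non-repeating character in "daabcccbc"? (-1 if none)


Input: daabcccbc
Character frequencies:
  'a': 2
  'b': 2
  'c': 4
  'd': 1
Scanning left to right for freq == 1:
  Position 0 ('d'): unique! => answer = 0

0


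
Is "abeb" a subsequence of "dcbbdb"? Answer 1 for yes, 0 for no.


Check if "abeb" is a subsequence of "dcbbdb"
Greedy scan:
  Position 0 ('d'): no match needed
  Position 1 ('c'): no match needed
  Position 2 ('b'): no match needed
  Position 3 ('b'): no match needed
  Position 4 ('d'): no match needed
  Position 5 ('b'): no match needed
Only matched 0/4 characters => not a subsequence

0


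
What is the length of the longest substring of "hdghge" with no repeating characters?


Input: "hdghge"
Sliding window (track last position of each char):
  Position 0 ('h'): window [0,0] length 1 -- new best
  Position 1 ('d'): window [0,1] length 2 -- new best
  Position 2 ('g'): window [0,2] length 3 -- new best
  Position 3 ('h'): repeat (last at 0), move window start to 1
  Position 3 ('h'): window [1,3] length 3
  Position 4 ('g'): repeat (last at 2), move window start to 3
  Position 4 ('g'): window [3,4] length 2
  Position 5 ('e'): window [3,5] length 3
Longest substring with no repeats: "hdg" with length 3

3


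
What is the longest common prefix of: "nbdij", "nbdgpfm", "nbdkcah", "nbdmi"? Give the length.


Words: nbdij, nbdgpfm, nbdkcah, nbdmi
  Position 0: all 'n' => match
  Position 1: all 'b' => match
  Position 2: all 'd' => match
  Position 3: ('i', 'g', 'k', 'm') => mismatch, stop
LCP = "nbd" (length 3)

3


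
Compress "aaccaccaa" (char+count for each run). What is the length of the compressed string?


Input: aaccaccaa
Runs:
  'a' x 2 => "a2"
  'c' x 2 => "c2"
  'a' x 1 => "a1"
  'c' x 2 => "c2"
  'a' x 2 => "a2"
Compressed: "a2c2a1c2a2"
Compressed length: 10

10


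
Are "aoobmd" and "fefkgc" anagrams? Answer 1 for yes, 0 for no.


Strings: "aoobmd", "fefkgc"
Sorted first:  abdmoo
Sorted second: ceffgk
Differ at position 0: 'a' vs 'c' => not anagrams

0


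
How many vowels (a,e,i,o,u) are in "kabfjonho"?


Input: kabfjonho
Checking each character:
  'k' at position 0: consonant
  'a' at position 1: vowel (running total: 1)
  'b' at position 2: consonant
  'f' at position 3: consonant
  'j' at position 4: consonant
  'o' at position 5: vowel (running total: 2)
  'n' at position 6: consonant
  'h' at position 7: consonant
  'o' at position 8: vowel (running total: 3)
Total vowels: 3

3


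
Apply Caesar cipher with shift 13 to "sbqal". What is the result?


Caesar cipher: shift "sbqal" by 13
  's' (pos 18) + 13 = pos 5 = 'f'
  'b' (pos 1) + 13 = pos 14 = 'o'
  'q' (pos 16) + 13 = pos 3 = 'd'
  'a' (pos 0) + 13 = pos 13 = 'n'
  'l' (pos 11) + 13 = pos 24 = 'y'
Result: fodny

fodny


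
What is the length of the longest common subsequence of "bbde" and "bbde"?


LCS of "bbde" and "bbde"
DP table:
           b    b    d    e
      0    0    0    0    0
  b   0    1    1    1    1
  b   0    1    2    2    2
  d   0    1    2    3    3
  e   0    1    2    3    4
LCS length = dp[4][4] = 4

4


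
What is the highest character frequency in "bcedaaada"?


Input: bcedaaada
Character counts:
  'a': 4
  'b': 1
  'c': 1
  'd': 2
  'e': 1
Maximum frequency: 4

4


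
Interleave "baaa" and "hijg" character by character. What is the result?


Interleaving "baaa" and "hijg":
  Position 0: 'b' from first, 'h' from second => "bh"
  Position 1: 'a' from first, 'i' from second => "ai"
  Position 2: 'a' from first, 'j' from second => "aj"
  Position 3: 'a' from first, 'g' from second => "ag"
Result: bhaiajag

bhaiajag


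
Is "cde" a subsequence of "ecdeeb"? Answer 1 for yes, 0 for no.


Check if "cde" is a subsequence of "ecdeeb"
Greedy scan:
  Position 0 ('e'): no match needed
  Position 1 ('c'): matches sub[0] = 'c'
  Position 2 ('d'): matches sub[1] = 'd'
  Position 3 ('e'): matches sub[2] = 'e'
  Position 4 ('e'): no match needed
  Position 5 ('b'): no match needed
All 3 characters matched => is a subsequence

1


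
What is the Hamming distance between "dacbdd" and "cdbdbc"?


Comparing "dacbdd" and "cdbdbc" position by position:
  Position 0: 'd' vs 'c' => differ
  Position 1: 'a' vs 'd' => differ
  Position 2: 'c' vs 'b' => differ
  Position 3: 'b' vs 'd' => differ
  Position 4: 'd' vs 'b' => differ
  Position 5: 'd' vs 'c' => differ
Total differences (Hamming distance): 6

6


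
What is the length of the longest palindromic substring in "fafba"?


Input: "fafba"
Checking substrings for palindromes:
  [0:3] "faf" (len 3) => palindrome
Longest palindromic substring: "faf" with length 3

3


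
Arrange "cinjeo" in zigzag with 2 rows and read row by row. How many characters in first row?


Zigzag "cinjeo" into 2 rows:
Placing characters:
  'c' => row 0
  'i' => row 1
  'n' => row 0
  'j' => row 1
  'e' => row 0
  'o' => row 1
Rows:
  Row 0: "cne"
  Row 1: "ijo"
First row length: 3

3


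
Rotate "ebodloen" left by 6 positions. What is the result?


Input: "ebodloen", rotate left by 6
First 6 characters: "ebodlo"
Remaining characters: "en"
Concatenate remaining + first: "en" + "ebodlo" = "enebodlo"

enebodlo


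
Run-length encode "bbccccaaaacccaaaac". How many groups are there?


Input: bbccccaaaacccaaaac
Scanning for consecutive runs:
  Group 1: 'b' x 2 (positions 0-1)
  Group 2: 'c' x 4 (positions 2-5)
  Group 3: 'a' x 4 (positions 6-9)
  Group 4: 'c' x 3 (positions 10-12)
  Group 5: 'a' x 4 (positions 13-16)
  Group 6: 'c' x 1 (positions 17-17)
Total groups: 6

6


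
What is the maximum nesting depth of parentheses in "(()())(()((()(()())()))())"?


Input: "(()())(()((()(()())()))())"
Tracking depth:
  Position 0 '(': depth becomes 1
  Position 1 '(': depth becomes 2
  Position 2 ')': depth becomes 1
  Position 3 '(': depth becomes 2
  Position 4 ')': depth becomes 1
  Position 5 ')': depth becomes 0
  Position 6 '(': depth becomes 1
  Position 7 '(': depth becomes 2
  Position 8 ')': depth becomes 1
  Position 9 '(': depth becomes 2
  Position 10 '(': depth becomes 3
  Position 11 '(': depth becomes 4
  Position 12 ')': depth becomes 3
  Position 13 '(': depth becomes 4
  Position 14 '(': depth becomes 5
  Position 15 ')': depth becomes 4
  Position 16 '(': depth becomes 5
  Position 17 ')': depth becomes 4
  Position 18 ')': depth becomes 3
  Position 19 '(': depth becomes 4
  Position 20 ')': depth becomes 3
  Position 21 ')': depth becomes 2
  Position 22 ')': depth becomes 1
  Position 23 '(': depth becomes 2
  Position 24 ')': depth becomes 1
  Position 25 ')': depth becomes 0
Maximum depth reached: 5

5


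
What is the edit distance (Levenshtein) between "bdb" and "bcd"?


Computing edit distance: "bdb" -> "bcd"
DP table:
           b    c    d
      0    1    2    3
  b   1    0    1    2
  d   2    1    1    1
  b   3    2    2    2
Edit distance = dp[3][3] = 2

2


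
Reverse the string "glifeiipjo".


Input: glifeiipjo
Reading characters right to left:
  Position 9: 'o'
  Position 8: 'j'
  Position 7: 'p'
  Position 6: 'i'
  Position 5: 'i'
  Position 4: 'e'
  Position 3: 'f'
  Position 2: 'i'
  Position 1: 'l'
  Position 0: 'g'
Reversed: ojpiiefilg

ojpiiefilg


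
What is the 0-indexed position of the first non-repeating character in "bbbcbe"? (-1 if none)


Input: bbbcbe
Character frequencies:
  'b': 4
  'c': 1
  'e': 1
Scanning left to right for freq == 1:
  Position 0 ('b'): freq=4, skip
  Position 1 ('b'): freq=4, skip
  Position 2 ('b'): freq=4, skip
  Position 3 ('c'): unique! => answer = 3

3


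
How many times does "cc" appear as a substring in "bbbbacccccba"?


Searching for "cc" in "bbbbacccccba"
Scanning each position:
  Position 0: "bb" => no
  Position 1: "bb" => no
  Position 2: "bb" => no
  Position 3: "ba" => no
  Position 4: "ac" => no
  Position 5: "cc" => MATCH
  Position 6: "cc" => MATCH
  Position 7: "cc" => MATCH
  Position 8: "cc" => MATCH
  Position 9: "cb" => no
  Position 10: "ba" => no
Total occurrences: 4

4


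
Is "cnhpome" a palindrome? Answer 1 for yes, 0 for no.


Input: cnhpome
Reversed: emophnc
  Compare pos 0 ('c') with pos 6 ('e'): MISMATCH
  Compare pos 1 ('n') with pos 5 ('m'): MISMATCH
  Compare pos 2 ('h') with pos 4 ('o'): MISMATCH
Result: not a palindrome

0


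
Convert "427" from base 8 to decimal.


Input: "427" in base 8
Positional expansion:
  Digit '4' (value 4) x 8^2 = 256
  Digit '2' (value 2) x 8^1 = 16
  Digit '7' (value 7) x 8^0 = 7
Sum = 279

279


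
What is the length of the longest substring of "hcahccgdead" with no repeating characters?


Input: "hcahccgdead"
Sliding window (track last position of each char):
  Position 0 ('h'): window [0,0] length 1 -- new best
  Position 1 ('c'): window [0,1] length 2 -- new best
  Position 2 ('a'): window [0,2] length 3 -- new best
  Position 3 ('h'): repeat (last at 0), move window start to 1
  Position 3 ('h'): window [1,3] length 3
  Position 4 ('c'): repeat (last at 1), move window start to 2
  Position 4 ('c'): window [2,4] length 3
  Position 5 ('c'): repeat (last at 4), move window start to 5
  Position 5 ('c'): window [5,5] length 1
  Position 6 ('g'): window [5,6] length 2
  Position 7 ('d'): window [5,7] length 3
  Position 8 ('e'): window [5,8] length 4 -- new best
  Position 9 ('a'): window [5,9] length 5 -- new best
  Position 10 ('d'): repeat (last at 7), move window start to 8
  Position 10 ('d'): window [8,10] length 3
Longest substring with no repeats: "cgdea" with length 5

5


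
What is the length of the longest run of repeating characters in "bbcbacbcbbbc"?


Input: "bbcbacbcbbbc"
Scanning for longest run:
  Position 1 ('b'): continues run of 'b', length=2
  Position 2 ('c'): new char, reset run to 1
  Position 3 ('b'): new char, reset run to 1
  Position 4 ('a'): new char, reset run to 1
  Position 5 ('c'): new char, reset run to 1
  Position 6 ('b'): new char, reset run to 1
  Position 7 ('c'): new char, reset run to 1
  Position 8 ('b'): new char, reset run to 1
  Position 9 ('b'): continues run of 'b', length=2
  Position 10 ('b'): continues run of 'b', length=3
  Position 11 ('c'): new char, reset run to 1
Longest run: 'b' with length 3

3


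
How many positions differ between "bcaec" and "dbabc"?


Comparing "bcaec" and "dbabc" position by position:
  Position 0: 'b' vs 'd' => DIFFER
  Position 1: 'c' vs 'b' => DIFFER
  Position 2: 'a' vs 'a' => same
  Position 3: 'e' vs 'b' => DIFFER
  Position 4: 'c' vs 'c' => same
Positions that differ: 3

3


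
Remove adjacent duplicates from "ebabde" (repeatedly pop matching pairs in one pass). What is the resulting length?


Input: ebabde
Stack-based adjacent duplicate removal:
  Read 'e': push. Stack: e
  Read 'b': push. Stack: eb
  Read 'a': push. Stack: eba
  Read 'b': push. Stack: ebab
  Read 'd': push. Stack: ebabd
  Read 'e': push. Stack: ebabde
Final stack: "ebabde" (length 6)

6


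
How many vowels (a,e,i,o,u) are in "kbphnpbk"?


Input: kbphnpbk
Checking each character:
  'k' at position 0: consonant
  'b' at position 1: consonant
  'p' at position 2: consonant
  'h' at position 3: consonant
  'n' at position 4: consonant
  'p' at position 5: consonant
  'b' at position 6: consonant
  'k' at position 7: consonant
Total vowels: 0

0


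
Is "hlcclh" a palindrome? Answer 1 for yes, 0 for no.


Input: hlcclh
Reversed: hlcclh
  Compare pos 0 ('h') with pos 5 ('h'): match
  Compare pos 1 ('l') with pos 4 ('l'): match
  Compare pos 2 ('c') with pos 3 ('c'): match
Result: palindrome

1


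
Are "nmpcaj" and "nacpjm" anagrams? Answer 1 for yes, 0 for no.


Strings: "nmpcaj", "nacpjm"
Sorted first:  acjmnp
Sorted second: acjmnp
Sorted forms match => anagrams

1


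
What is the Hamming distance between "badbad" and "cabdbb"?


Comparing "badbad" and "cabdbb" position by position:
  Position 0: 'b' vs 'c' => differ
  Position 1: 'a' vs 'a' => same
  Position 2: 'd' vs 'b' => differ
  Position 3: 'b' vs 'd' => differ
  Position 4: 'a' vs 'b' => differ
  Position 5: 'd' vs 'b' => differ
Total differences (Hamming distance): 5

5


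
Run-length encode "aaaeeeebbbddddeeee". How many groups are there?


Input: aaaeeeebbbddddeeee
Scanning for consecutive runs:
  Group 1: 'a' x 3 (positions 0-2)
  Group 2: 'e' x 4 (positions 3-6)
  Group 3: 'b' x 3 (positions 7-9)
  Group 4: 'd' x 4 (positions 10-13)
  Group 5: 'e' x 4 (positions 14-17)
Total groups: 5

5


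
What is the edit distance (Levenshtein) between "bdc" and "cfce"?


Computing edit distance: "bdc" -> "cfce"
DP table:
           c    f    c    e
      0    1    2    3    4
  b   1    1    2    3    4
  d   2    2    2    3    4
  c   3    2    3    2    3
Edit distance = dp[3][4] = 3

3


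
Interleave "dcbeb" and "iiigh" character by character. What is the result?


Interleaving "dcbeb" and "iiigh":
  Position 0: 'd' from first, 'i' from second => "di"
  Position 1: 'c' from first, 'i' from second => "ci"
  Position 2: 'b' from first, 'i' from second => "bi"
  Position 3: 'e' from first, 'g' from second => "eg"
  Position 4: 'b' from first, 'h' from second => "bh"
Result: dicibiegbh

dicibiegbh


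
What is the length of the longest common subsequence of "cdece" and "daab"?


LCS of "cdece" and "daab"
DP table:
           d    a    a    b
      0    0    0    0    0
  c   0    0    0    0    0
  d   0    1    1    1    1
  e   0    1    1    1    1
  c   0    1    1    1    1
  e   0    1    1    1    1
LCS length = dp[5][4] = 1

1


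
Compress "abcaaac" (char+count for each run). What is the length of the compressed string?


Input: abcaaac
Runs:
  'a' x 1 => "a1"
  'b' x 1 => "b1"
  'c' x 1 => "c1"
  'a' x 3 => "a3"
  'c' x 1 => "c1"
Compressed: "a1b1c1a3c1"
Compressed length: 10

10


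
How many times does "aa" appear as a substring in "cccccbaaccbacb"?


Searching for "aa" in "cccccbaaccbacb"
Scanning each position:
  Position 0: "cc" => no
  Position 1: "cc" => no
  Position 2: "cc" => no
  Position 3: "cc" => no
  Position 4: "cb" => no
  Position 5: "ba" => no
  Position 6: "aa" => MATCH
  Position 7: "ac" => no
  Position 8: "cc" => no
  Position 9: "cb" => no
  Position 10: "ba" => no
  Position 11: "ac" => no
  Position 12: "cb" => no
Total occurrences: 1

1


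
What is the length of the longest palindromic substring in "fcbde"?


Input: "fcbde"
Checking substrings for palindromes:
  No multi-char palindromic substrings found
Longest palindromic substring: "f" with length 1

1


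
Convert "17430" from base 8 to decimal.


Input: "17430" in base 8
Positional expansion:
  Digit '1' (value 1) x 8^4 = 4096
  Digit '7' (value 7) x 8^3 = 3584
  Digit '4' (value 4) x 8^2 = 256
  Digit '3' (value 3) x 8^1 = 24
  Digit '0' (value 0) x 8^0 = 0
Sum = 7960

7960
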